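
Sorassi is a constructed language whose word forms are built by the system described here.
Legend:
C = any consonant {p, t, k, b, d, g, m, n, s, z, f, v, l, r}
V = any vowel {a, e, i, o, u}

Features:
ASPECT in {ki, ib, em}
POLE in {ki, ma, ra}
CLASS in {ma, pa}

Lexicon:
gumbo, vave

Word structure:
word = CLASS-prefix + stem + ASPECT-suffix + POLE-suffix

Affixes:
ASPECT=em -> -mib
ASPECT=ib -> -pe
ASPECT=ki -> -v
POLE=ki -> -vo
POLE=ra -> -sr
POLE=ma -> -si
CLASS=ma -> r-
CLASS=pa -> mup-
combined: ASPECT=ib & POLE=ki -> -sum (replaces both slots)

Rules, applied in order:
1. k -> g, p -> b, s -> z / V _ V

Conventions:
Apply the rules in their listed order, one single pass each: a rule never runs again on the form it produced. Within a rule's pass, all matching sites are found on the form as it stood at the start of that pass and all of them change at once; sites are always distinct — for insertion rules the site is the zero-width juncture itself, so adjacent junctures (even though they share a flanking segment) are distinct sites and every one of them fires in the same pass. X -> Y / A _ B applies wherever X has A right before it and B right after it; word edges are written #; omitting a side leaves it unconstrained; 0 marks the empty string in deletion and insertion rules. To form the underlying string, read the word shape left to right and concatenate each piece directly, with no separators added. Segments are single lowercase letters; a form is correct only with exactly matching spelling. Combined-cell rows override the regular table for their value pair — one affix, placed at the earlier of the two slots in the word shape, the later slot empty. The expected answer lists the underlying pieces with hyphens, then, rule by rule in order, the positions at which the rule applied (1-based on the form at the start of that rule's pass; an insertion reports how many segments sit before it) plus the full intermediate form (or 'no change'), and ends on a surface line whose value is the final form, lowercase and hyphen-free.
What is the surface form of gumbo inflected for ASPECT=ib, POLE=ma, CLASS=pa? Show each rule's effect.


underlying: mup-gumbo-pe-si
1. k -> g, p -> b, s -> z / V _ V: fires at position(s) 9, 11: mupgumbobezi
surface: mupgumbobezi


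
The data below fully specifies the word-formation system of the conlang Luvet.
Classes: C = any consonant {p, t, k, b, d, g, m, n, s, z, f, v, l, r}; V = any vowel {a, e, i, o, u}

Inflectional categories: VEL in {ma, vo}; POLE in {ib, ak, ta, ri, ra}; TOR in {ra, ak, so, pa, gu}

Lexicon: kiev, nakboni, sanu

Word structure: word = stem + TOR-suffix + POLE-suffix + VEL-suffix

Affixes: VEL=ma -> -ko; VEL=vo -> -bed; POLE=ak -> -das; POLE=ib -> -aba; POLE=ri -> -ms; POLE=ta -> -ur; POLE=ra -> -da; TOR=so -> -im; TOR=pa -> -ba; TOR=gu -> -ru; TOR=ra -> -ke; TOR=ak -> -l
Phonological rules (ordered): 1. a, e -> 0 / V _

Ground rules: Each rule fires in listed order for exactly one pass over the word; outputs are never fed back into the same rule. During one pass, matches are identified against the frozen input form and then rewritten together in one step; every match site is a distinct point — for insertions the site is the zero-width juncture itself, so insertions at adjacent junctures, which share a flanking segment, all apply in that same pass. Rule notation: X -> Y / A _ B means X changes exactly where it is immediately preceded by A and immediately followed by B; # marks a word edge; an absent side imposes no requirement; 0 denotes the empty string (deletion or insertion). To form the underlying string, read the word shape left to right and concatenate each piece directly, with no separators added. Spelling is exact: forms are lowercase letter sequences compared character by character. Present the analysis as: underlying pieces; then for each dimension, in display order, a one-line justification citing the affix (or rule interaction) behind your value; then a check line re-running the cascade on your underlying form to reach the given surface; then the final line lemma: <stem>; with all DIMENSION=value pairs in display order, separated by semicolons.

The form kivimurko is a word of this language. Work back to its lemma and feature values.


underlying: kiev-im-ur-ko
VEL=ma - signalled by the affix -ko
POLE=ta - signalled by the affix -ur
TOR=so - signalled by the affix -im
check: kievimurko -> kivimurko
lemma: kiev; VEL=ma; POLE=ta; TOR=so


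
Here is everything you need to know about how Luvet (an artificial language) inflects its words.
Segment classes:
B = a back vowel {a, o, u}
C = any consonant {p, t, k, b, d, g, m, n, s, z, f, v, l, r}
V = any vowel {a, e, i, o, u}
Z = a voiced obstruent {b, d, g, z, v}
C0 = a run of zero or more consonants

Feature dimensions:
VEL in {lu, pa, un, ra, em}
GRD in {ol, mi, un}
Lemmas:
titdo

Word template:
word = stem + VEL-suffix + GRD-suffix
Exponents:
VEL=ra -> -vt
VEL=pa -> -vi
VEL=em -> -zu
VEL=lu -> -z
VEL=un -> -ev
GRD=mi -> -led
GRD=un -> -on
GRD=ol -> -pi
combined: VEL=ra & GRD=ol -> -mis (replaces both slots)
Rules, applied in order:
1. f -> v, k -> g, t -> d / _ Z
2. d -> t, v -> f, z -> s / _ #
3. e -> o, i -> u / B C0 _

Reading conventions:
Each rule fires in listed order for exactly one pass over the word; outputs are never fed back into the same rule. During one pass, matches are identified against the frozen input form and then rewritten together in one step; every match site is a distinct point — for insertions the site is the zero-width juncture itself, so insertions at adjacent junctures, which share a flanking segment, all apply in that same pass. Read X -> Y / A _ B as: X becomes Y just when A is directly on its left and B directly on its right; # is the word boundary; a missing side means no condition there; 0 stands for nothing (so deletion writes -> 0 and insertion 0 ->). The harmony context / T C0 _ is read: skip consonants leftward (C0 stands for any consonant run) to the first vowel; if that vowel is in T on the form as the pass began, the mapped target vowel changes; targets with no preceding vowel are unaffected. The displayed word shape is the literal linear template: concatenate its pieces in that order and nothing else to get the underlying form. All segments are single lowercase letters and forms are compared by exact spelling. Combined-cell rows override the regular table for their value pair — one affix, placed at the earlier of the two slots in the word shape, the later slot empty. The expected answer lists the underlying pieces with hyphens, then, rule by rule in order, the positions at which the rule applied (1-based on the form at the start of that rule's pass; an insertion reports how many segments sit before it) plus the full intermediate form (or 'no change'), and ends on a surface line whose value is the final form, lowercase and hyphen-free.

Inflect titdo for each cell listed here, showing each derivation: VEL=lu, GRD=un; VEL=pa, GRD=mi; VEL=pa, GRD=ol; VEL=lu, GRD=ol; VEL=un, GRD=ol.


cell VEL=lu, GRD=un:
underlying: titdo-z-on
1. f -> v, k -> g, t -> d / _ Z: fires at position(s) 3: tiddozon
2. d -> t, v -> f, z -> s / _ #: no change
3. e -> o, i -> u / B C0 _: no change
surface: tiddozon

cell VEL=pa, GRD=mi:
underlying: titdo-vi-led
1. f -> v, k -> g, t -> d / _ Z: fires at position(s) 3: tiddoviled
2. d -> t, v -> f, z -> s / _ #: fires at position(s) 10: tiddovilet
3. e -> o, i -> u / B C0 _: fires at position(s) 7: tiddovulet
surface: tiddovulet

cell VEL=pa, GRD=ol:
underlying: titdo-vi-pi
1. f -> v, k -> g, t -> d / _ Z: fires at position(s) 3: tiddovipi
2. d -> t, v -> f, z -> s / _ #: no change
3. e -> o, i -> u / B C0 _: fires at position(s) 7: tiddovupi
surface: tiddovupi

cell VEL=lu, GRD=ol:
underlying: titdo-z-pi
1. f -> v, k -> g, t -> d / _ Z: fires at position(s) 3: tiddozpi
2. d -> t, v -> f, z -> s / _ #: no change
3. e -> o, i -> u / B C0 _: fires at position(s) 8: tiddozpu
surface: tiddozpu

cell VEL=un, GRD=ol:
underlying: titdo-ev-pi
1. f -> v, k -> g, t -> d / _ Z: fires at position(s) 3: tiddoevpi
2. d -> t, v -> f, z -> s / _ #: no change
3. e -> o, i -> u / B C0 _: fires at position(s) 6: tiddoovpi
surface: tiddoovpi


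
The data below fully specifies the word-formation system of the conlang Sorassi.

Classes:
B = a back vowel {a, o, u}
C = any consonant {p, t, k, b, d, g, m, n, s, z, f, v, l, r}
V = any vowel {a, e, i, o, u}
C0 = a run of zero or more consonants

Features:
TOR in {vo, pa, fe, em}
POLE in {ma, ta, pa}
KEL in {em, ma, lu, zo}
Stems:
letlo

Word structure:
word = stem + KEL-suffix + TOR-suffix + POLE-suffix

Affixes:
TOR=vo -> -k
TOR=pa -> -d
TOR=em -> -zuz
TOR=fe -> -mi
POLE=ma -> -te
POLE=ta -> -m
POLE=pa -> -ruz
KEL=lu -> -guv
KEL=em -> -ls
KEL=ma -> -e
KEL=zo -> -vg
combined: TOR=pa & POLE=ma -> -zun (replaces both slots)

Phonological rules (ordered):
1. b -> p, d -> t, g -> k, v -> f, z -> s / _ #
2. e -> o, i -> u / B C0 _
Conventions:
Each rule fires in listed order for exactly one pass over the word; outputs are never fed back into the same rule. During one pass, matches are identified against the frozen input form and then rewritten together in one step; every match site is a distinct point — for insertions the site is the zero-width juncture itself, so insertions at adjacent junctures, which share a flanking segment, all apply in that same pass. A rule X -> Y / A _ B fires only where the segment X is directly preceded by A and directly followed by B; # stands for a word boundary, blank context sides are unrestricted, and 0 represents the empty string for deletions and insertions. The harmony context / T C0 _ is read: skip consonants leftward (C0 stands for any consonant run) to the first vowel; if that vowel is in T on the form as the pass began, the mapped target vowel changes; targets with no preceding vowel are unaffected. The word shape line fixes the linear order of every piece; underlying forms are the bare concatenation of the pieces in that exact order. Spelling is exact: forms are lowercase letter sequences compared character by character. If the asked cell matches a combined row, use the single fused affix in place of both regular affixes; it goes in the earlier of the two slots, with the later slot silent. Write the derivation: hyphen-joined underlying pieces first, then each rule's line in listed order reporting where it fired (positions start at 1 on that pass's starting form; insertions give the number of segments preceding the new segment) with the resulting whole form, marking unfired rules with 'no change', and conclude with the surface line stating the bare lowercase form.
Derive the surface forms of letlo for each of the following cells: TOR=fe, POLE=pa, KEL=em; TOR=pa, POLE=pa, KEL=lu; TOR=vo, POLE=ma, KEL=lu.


cell TOR=fe, POLE=pa, KEL=em:
underlying: letlo-ls-mi-ruz
1. b -> p, d -> t, g -> k, v -> f, z -> s / _ #: fires at position(s) 12: letlolsmirus
2. e -> o, i -> u / B C0 _: fires at position(s) 9: letlolsmurus
surface: letlolsmurus

cell TOR=pa, POLE=pa, KEL=lu:
underlying: letlo-guv-d-ruz
1. b -> p, d -> t, g -> k, v -> f, z -> s / _ #: fires at position(s) 12: letloguvdrus
2. e -> o, i -> u / B C0 _: no change
surface: letloguvdrus

cell TOR=vo, POLE=ma, KEL=lu:
underlying: letlo-guv-k-te
1. b -> p, d -> t, g -> k, v -> f, z -> s / _ #: no change
2. e -> o, i -> u / B C0 _: fires at position(s) 11: letloguvkto
surface: letloguvkto


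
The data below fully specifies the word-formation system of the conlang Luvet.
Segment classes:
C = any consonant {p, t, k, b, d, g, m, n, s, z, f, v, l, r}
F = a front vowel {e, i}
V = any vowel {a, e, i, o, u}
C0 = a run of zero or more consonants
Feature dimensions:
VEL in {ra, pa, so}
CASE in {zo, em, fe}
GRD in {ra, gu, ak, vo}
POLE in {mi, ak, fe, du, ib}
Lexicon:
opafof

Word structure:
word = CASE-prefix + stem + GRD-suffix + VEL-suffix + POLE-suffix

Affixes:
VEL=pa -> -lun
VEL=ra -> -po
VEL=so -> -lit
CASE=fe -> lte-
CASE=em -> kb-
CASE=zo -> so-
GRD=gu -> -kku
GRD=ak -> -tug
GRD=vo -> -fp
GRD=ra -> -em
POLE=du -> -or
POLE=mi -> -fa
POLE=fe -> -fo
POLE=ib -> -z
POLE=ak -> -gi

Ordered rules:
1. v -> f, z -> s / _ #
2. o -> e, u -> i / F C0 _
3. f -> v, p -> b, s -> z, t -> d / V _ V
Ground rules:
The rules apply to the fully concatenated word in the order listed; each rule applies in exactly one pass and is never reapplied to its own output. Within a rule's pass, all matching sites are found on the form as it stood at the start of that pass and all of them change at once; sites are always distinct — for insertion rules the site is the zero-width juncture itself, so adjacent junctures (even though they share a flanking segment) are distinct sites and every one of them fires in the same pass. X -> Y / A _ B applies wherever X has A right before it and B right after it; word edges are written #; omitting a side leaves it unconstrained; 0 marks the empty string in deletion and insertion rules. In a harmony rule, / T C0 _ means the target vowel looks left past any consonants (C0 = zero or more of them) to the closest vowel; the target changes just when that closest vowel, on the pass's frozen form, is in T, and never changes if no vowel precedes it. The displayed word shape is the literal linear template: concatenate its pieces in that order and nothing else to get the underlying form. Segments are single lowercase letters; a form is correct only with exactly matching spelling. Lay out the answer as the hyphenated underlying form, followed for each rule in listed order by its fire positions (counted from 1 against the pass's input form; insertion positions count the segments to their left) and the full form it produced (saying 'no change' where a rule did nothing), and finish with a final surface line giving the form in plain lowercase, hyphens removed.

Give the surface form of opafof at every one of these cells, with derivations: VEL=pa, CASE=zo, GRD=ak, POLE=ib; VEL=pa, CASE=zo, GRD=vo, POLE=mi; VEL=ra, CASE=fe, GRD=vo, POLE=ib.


cell VEL=pa, CASE=zo, GRD=ak, POLE=ib:
underlying: so-opafof-tug-lun-z
1. v -> f, z -> s / _ #: fires at position(s) 15: soopafoftugluns
2. o -> e, u -> i / F C0 _: no change
3. f -> v, p -> b, s -> z, t -> d / V _ V: fires at position(s) 4, 6: soobavoftugluns
surface: soobavoftugluns

cell VEL=pa, CASE=zo, GRD=vo, POLE=mi:
underlying: so-opafof-fp-lun-fa
1. v -> f, z -> s / _ #: no change
2. o -> e, u -> i / F C0 _: no change
3. f -> v, p -> b, s -> z, t -> d / V _ V: fires at position(s) 4, 6: soobavoffplunfa
surface: soobavoffplunfa

cell VEL=ra, CASE=fe, GRD=vo, POLE=ib:
underlying: lte-opafof-fp-po-z
1. v -> f, z -> s / _ #: fires at position(s) 14: lteopafoffppos
2. o -> e, u -> i / F C0 _: fires at position(s) 4: lteepafoffppos
3. f -> v, p -> b, s -> z, t -> d / V _ V: fires at position(s) 5, 7: lteebavoffppos
surface: lteebavoffppos


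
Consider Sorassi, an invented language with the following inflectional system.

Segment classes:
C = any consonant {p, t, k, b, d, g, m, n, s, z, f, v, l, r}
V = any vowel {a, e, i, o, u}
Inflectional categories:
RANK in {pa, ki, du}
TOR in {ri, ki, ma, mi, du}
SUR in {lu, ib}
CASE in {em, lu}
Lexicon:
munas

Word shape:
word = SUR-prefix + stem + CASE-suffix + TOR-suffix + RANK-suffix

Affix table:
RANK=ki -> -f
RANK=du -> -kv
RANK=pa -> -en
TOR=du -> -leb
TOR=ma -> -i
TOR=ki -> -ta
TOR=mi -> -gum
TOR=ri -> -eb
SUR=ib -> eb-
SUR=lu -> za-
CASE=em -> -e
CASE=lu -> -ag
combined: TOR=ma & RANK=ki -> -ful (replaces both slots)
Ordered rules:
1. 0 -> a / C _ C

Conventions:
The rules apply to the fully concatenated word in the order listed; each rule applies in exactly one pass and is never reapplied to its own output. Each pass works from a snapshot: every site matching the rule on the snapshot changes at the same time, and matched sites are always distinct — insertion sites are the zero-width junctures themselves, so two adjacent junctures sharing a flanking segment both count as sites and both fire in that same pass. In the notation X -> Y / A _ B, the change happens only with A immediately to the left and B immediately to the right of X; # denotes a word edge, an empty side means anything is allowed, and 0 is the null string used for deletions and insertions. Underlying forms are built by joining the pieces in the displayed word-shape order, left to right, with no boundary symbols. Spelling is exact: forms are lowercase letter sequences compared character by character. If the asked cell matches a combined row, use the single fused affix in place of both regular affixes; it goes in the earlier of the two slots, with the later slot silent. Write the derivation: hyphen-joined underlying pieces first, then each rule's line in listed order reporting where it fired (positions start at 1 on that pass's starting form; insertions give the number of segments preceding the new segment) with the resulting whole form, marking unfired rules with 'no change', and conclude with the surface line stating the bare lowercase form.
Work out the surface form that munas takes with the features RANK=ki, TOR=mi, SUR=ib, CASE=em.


underlying: eb-munas-e-gum-f
1. 0 -> a / C _ C: inserts after position(s) 2, 11: ebamunasegumaf
surface: ebamunasegumaf


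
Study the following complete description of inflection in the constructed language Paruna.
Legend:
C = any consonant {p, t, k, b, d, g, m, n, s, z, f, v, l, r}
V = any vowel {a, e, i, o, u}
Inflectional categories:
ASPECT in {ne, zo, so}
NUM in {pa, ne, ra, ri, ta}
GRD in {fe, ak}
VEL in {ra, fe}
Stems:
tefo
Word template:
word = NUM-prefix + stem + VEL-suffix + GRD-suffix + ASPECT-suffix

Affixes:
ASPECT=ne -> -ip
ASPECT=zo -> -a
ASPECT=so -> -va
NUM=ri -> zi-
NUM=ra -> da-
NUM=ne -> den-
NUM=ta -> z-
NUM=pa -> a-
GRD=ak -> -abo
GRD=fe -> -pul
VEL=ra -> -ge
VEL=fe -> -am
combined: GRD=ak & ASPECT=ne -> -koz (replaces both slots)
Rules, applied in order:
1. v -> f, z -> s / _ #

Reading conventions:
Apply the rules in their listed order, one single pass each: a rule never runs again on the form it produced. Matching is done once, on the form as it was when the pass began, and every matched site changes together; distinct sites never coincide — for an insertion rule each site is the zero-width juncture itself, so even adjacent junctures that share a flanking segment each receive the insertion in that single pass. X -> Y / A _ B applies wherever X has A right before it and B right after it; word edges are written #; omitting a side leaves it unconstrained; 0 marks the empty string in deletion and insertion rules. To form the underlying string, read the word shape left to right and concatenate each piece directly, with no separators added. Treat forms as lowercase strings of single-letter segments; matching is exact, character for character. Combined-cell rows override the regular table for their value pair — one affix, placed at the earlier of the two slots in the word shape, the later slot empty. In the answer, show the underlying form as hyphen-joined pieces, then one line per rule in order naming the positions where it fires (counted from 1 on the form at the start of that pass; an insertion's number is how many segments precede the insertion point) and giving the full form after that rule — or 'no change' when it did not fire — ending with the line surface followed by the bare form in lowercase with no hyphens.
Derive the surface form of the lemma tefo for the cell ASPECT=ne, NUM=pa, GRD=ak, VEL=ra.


underlying: a-tefo-ge-koz
1. v -> f, z -> s / _ #: fires at position(s) 10: atefogekos
surface: atefogekos


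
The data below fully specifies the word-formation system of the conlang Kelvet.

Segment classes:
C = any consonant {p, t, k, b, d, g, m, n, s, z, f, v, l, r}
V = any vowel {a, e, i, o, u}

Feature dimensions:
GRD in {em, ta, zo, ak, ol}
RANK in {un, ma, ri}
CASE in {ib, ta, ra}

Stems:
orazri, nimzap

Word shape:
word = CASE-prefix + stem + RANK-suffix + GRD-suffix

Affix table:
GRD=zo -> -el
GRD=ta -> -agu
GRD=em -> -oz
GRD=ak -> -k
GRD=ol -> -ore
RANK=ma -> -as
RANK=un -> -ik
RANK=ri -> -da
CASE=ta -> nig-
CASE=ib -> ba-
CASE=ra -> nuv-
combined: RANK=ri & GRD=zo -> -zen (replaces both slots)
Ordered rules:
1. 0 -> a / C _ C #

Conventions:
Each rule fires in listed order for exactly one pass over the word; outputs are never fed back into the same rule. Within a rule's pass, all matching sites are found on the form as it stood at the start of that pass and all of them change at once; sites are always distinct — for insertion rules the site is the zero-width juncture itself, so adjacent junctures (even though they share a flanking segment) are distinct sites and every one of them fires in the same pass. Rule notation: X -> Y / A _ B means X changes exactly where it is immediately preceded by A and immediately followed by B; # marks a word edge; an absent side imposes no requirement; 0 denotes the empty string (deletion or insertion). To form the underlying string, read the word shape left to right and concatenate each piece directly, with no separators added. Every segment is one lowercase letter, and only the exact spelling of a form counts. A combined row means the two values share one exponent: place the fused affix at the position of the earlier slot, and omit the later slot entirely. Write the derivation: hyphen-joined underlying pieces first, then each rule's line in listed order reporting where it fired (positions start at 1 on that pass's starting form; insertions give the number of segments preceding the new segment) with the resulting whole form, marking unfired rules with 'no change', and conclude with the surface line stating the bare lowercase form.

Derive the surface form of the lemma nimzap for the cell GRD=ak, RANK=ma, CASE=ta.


underlying: nig-nimzap-as-k
1. 0 -> a / C _ C #: inserts after position(s) 11: nignimzapasak
surface: nignimzapasak


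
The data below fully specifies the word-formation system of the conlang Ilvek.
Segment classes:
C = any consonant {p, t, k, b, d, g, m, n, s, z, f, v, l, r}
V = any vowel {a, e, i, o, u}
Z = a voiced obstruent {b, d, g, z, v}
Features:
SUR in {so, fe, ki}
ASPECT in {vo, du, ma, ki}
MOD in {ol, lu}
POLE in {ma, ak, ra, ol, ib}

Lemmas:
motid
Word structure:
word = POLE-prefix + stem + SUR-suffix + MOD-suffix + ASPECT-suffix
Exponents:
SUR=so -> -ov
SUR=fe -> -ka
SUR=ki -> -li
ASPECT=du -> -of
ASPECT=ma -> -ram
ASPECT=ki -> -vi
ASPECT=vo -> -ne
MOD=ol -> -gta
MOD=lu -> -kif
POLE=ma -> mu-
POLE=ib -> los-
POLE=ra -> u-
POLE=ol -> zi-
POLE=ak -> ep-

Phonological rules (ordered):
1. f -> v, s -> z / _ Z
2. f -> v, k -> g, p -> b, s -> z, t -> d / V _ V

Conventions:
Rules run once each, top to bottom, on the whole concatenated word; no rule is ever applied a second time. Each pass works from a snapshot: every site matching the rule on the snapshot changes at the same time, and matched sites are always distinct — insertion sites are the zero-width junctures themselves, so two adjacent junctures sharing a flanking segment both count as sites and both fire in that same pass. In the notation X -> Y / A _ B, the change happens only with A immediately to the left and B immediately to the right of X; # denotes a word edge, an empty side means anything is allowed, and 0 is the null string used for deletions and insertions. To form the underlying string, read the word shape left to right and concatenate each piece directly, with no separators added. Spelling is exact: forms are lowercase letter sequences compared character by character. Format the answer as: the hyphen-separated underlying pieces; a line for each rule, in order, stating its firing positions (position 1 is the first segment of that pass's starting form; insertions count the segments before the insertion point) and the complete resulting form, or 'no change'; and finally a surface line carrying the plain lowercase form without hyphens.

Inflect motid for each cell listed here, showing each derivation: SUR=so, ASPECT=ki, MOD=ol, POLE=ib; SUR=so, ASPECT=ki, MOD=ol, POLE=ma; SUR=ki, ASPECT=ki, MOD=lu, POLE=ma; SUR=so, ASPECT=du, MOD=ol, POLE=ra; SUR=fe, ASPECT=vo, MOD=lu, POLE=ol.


cell SUR=so, ASPECT=ki, MOD=ol, POLE=ib:
underlying: los-motid-ov-gta-vi
1. f -> v, s -> z / _ Z: no change
2. f -> v, k -> g, p -> b, s -> z, t -> d / V _ V: fires at position(s) 6: losmodidovgtavi
surface: losmodidovgtavi

cell SUR=so, ASPECT=ki, MOD=ol, POLE=ma:
underlying: mu-motid-ov-gta-vi
1. f -> v, s -> z / _ Z: no change
2. f -> v, k -> g, p -> b, s -> z, t -> d / V _ V: fires at position(s) 5: mumodidovgtavi
surface: mumodidovgtavi

cell SUR=ki, ASPECT=ki, MOD=lu, POLE=ma:
underlying: mu-motid-li-kif-vi
1. f -> v, s -> z / _ Z: fires at position(s) 12: mumotidlikivvi
2. f -> v, k -> g, p -> b, s -> z, t -> d / V _ V: fires at position(s) 5, 10: mumodidligivvi
surface: mumodidligivvi

cell SUR=so, ASPECT=du, MOD=ol, POLE=ra:
underlying: u-motid-ov-gta-of
1. f -> v, s -> z / _ Z: no change
2. f -> v, k -> g, p -> b, s -> z, t -> d / V _ V: fires at position(s) 4: umodidovgtaof
surface: umodidovgtaof

cell SUR=fe, ASPECT=vo, MOD=lu, POLE=ol:
underlying: zi-motid-ka-kif-ne
1. f -> v, s -> z / _ Z: no change
2. f -> v, k -> g, p -> b, s -> z, t -> d / V _ V: fires at position(s) 5, 10: zimodidkagifne
surface: zimodidkagifne


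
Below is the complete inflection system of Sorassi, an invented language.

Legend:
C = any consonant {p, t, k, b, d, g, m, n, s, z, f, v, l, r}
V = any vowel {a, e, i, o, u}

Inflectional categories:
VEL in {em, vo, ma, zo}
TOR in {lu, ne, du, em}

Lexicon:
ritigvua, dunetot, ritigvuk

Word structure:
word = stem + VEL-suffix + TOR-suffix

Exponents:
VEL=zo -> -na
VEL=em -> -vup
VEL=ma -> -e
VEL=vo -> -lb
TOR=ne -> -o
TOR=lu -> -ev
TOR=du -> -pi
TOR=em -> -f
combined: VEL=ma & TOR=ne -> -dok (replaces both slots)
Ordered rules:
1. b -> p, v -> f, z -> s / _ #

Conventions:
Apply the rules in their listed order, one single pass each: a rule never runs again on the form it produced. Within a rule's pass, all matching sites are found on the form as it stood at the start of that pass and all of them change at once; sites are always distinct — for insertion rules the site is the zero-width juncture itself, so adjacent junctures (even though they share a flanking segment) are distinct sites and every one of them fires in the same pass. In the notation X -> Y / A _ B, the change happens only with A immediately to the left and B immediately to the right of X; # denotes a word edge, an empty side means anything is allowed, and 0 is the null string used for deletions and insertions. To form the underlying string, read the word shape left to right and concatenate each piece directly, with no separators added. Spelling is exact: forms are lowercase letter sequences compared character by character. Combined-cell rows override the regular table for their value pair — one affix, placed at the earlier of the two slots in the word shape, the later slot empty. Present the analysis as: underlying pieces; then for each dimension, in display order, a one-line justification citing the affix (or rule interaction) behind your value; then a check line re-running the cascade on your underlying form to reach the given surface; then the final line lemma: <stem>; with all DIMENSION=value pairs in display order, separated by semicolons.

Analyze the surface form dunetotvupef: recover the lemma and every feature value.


underlying: dunetot-vup-ev
VEL=em - signalled by the affix -vup
TOR=lu - signalled by the affix -ev
check: dunetotvupev -> dunetotvupef
lemma: dunetot; VEL=em; TOR=lu


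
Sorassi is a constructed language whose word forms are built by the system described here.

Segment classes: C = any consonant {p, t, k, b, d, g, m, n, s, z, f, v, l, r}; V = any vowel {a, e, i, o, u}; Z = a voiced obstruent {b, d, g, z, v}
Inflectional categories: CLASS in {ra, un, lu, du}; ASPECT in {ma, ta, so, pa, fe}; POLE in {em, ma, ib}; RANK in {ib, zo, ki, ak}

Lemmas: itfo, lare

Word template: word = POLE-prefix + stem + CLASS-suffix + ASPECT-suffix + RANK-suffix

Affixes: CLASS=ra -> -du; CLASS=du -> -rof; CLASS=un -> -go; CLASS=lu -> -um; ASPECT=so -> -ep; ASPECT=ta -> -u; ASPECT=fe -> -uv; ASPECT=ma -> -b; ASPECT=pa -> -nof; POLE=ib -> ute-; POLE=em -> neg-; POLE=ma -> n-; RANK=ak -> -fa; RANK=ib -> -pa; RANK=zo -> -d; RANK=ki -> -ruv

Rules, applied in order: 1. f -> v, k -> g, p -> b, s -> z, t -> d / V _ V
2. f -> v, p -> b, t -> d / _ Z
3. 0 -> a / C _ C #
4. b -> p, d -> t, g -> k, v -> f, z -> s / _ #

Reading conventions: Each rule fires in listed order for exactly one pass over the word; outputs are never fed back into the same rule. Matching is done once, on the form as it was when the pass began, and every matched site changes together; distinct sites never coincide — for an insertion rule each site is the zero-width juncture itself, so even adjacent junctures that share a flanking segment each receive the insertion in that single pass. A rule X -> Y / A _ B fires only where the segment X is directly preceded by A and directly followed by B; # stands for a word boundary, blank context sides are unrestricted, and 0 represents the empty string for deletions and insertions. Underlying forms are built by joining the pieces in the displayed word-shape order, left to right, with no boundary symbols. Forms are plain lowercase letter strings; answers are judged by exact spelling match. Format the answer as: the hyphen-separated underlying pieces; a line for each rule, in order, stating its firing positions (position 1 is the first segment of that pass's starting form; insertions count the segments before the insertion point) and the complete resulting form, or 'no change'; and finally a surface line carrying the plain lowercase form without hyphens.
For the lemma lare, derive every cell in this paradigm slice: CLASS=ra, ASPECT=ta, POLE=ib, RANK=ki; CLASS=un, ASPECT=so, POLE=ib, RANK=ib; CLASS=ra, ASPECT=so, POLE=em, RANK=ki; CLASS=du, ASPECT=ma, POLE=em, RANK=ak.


cell CLASS=ra, ASPECT=ta, POLE=ib, RANK=ki:
underlying: ute-lare-du-u-ruv
1. f -> v, k -> g, p -> b, s -> z, t -> d / V _ V: fires at position(s) 2: udelareduuruv
2. f -> v, p -> b, t -> d / _ Z: no change
3. 0 -> a / C _ C #: no change
4. b -> p, d -> t, g -> k, v -> f, z -> s / _ #: fires at position(s) 13: udelareduuruf
surface: udelareduuruf

cell CLASS=un, ASPECT=so, POLE=ib, RANK=ib:
underlying: ute-lare-go-ep-pa
1. f -> v, k -> g, p -> b, s -> z, t -> d / V _ V: fires at position(s) 2: udelaregoeppa
2. f -> v, p -> b, t -> d / _ Z: no change
3. 0 -> a / C _ C #: no change
4. b -> p, d -> t, g -> k, v -> f, z -> s / _ #: no change
surface: udelaregoeppa

cell CLASS=ra, ASPECT=so, POLE=em, RANK=ki:
underlying: neg-lare-du-ep-ruv
1. f -> v, k -> g, p -> b, s -> z, t -> d / V _ V: no change
2. f -> v, p -> b, t -> d / _ Z: no change
3. 0 -> a / C _ C #: no change
4. b -> p, d -> t, g -> k, v -> f, z -> s / _ #: fires at position(s) 14: neglareduepruf
surface: neglareduepruf

cell CLASS=du, ASPECT=ma, POLE=em, RANK=ak:
underlying: neg-lare-rof-b-fa
1. f -> v, k -> g, p -> b, s -> z, t -> d / V _ V: no change
2. f -> v, p -> b, t -> d / _ Z: fires at position(s) 10: neglarerovbfa
3. 0 -> a / C _ C #: no change
4. b -> p, d -> t, g -> k, v -> f, z -> s / _ #: no change
surface: neglarerovbfa


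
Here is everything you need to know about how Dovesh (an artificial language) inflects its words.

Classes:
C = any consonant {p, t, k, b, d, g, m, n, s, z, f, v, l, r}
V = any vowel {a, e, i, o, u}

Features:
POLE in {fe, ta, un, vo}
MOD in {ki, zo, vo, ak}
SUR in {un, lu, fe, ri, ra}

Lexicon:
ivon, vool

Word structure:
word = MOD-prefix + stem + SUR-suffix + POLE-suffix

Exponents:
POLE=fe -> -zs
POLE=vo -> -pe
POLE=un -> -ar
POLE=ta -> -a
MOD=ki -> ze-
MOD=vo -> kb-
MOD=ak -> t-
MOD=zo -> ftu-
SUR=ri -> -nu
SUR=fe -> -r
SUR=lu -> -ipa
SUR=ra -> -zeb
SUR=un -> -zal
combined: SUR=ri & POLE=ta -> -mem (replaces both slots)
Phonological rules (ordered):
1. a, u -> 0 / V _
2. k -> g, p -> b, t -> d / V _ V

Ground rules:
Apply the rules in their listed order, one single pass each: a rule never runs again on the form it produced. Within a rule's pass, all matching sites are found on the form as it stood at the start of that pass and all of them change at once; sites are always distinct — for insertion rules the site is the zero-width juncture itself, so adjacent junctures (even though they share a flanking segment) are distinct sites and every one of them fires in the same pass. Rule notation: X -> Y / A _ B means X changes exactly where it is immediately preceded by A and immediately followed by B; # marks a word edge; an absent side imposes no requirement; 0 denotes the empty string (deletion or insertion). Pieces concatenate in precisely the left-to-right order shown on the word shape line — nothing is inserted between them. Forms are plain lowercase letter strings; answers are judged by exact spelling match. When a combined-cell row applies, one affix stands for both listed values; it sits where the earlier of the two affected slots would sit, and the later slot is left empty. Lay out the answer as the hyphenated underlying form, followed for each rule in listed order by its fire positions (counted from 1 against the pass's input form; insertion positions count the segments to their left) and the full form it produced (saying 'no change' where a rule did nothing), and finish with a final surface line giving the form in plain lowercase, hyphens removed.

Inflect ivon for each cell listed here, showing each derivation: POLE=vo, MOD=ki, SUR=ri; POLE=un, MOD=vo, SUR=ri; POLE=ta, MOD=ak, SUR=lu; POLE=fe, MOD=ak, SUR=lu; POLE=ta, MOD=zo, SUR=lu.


cell POLE=vo, MOD=ki, SUR=ri:
underlying: ze-ivon-nu-pe
1. a, u -> 0 / V _: no change
2. k -> g, p -> b, t -> d / V _ V: fires at position(s) 9: zeivonnube
surface: zeivonnube

cell POLE=un, MOD=vo, SUR=ri:
underlying: kb-ivon-nu-ar
1. a, u -> 0 / V _: fires at position(s) 9: kbivonnur
2. k -> g, p -> b, t -> d / V _ V: no change
surface: kbivonnur

cell POLE=ta, MOD=ak, SUR=lu:
underlying: t-ivon-ipa-a
1. a, u -> 0 / V _: fires at position(s) 9: tivonipa
2. k -> g, p -> b, t -> d / V _ V: fires at position(s) 7: tivoniba
surface: tivoniba

cell POLE=fe, MOD=ak, SUR=lu:
underlying: t-ivon-ipa-zs
1. a, u -> 0 / V _: no change
2. k -> g, p -> b, t -> d / V _ V: fires at position(s) 7: tivonibazs
surface: tivonibazs

cell POLE=ta, MOD=zo, SUR=lu:
underlying: ftu-ivon-ipa-a
1. a, u -> 0 / V _: fires at position(s) 11: ftuivonipa
2. k -> g, p -> b, t -> d / V _ V: fires at position(s) 9: ftuivoniba
surface: ftuivoniba


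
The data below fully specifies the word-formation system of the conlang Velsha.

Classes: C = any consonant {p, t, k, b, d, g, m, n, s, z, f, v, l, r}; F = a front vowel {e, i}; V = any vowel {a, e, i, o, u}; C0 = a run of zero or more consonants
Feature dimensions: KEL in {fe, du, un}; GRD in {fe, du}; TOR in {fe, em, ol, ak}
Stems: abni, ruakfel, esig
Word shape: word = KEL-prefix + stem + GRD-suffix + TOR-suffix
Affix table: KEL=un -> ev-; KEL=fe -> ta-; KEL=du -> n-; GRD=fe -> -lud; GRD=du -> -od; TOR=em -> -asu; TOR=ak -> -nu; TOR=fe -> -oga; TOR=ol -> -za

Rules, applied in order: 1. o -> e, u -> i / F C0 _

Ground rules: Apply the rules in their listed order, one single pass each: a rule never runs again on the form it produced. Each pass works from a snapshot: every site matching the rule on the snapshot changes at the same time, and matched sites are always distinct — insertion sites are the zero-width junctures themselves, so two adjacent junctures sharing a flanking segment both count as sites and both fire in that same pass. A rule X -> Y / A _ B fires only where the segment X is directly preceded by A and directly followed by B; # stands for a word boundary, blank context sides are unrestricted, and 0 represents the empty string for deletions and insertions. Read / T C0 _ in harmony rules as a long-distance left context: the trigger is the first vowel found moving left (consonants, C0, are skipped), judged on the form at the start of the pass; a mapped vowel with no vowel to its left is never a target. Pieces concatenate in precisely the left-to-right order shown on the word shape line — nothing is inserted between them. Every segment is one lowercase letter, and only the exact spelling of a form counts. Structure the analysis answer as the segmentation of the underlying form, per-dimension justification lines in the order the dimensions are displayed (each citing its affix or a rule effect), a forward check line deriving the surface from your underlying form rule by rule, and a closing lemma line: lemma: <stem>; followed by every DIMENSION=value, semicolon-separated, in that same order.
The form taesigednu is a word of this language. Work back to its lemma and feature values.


underlying: ta-esig-od-nu
KEL=fe - signalled by the affix ta-
GRD=du - signalled by the affix -od
TOR=ak - signalled by the affix -nu
check: taesigodnu -> taesigednu
lemma: esig; KEL=fe; GRD=du; TOR=ak


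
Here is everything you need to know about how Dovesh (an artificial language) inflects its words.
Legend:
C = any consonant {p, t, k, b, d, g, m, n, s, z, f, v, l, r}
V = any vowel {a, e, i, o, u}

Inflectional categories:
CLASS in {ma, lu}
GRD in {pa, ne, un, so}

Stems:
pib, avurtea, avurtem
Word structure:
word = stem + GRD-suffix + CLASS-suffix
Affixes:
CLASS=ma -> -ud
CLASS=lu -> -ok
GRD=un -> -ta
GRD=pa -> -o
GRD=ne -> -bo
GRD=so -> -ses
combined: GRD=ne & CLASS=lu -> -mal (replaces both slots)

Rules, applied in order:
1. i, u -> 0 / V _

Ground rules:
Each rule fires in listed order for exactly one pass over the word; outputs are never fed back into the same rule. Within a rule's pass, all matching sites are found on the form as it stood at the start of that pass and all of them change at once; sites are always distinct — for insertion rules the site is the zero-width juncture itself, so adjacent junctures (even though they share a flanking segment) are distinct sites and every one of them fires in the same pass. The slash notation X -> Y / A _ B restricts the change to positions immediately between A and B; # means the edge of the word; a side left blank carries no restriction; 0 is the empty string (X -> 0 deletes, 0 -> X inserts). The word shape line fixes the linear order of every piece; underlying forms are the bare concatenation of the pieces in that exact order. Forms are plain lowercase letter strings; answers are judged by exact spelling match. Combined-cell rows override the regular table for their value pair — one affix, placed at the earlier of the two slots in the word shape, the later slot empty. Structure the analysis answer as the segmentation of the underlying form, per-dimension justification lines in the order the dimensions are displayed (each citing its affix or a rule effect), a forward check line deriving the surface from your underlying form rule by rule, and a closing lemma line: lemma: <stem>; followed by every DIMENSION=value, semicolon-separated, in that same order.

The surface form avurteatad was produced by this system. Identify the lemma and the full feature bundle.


underlying: avurtea-ta-ud
CLASS=ma - signalled by the affix -ud
GRD=un - signalled by the affix -ta
check: avurteataud -> avurteatad
lemma: avurtea; CLASS=ma; GRD=un


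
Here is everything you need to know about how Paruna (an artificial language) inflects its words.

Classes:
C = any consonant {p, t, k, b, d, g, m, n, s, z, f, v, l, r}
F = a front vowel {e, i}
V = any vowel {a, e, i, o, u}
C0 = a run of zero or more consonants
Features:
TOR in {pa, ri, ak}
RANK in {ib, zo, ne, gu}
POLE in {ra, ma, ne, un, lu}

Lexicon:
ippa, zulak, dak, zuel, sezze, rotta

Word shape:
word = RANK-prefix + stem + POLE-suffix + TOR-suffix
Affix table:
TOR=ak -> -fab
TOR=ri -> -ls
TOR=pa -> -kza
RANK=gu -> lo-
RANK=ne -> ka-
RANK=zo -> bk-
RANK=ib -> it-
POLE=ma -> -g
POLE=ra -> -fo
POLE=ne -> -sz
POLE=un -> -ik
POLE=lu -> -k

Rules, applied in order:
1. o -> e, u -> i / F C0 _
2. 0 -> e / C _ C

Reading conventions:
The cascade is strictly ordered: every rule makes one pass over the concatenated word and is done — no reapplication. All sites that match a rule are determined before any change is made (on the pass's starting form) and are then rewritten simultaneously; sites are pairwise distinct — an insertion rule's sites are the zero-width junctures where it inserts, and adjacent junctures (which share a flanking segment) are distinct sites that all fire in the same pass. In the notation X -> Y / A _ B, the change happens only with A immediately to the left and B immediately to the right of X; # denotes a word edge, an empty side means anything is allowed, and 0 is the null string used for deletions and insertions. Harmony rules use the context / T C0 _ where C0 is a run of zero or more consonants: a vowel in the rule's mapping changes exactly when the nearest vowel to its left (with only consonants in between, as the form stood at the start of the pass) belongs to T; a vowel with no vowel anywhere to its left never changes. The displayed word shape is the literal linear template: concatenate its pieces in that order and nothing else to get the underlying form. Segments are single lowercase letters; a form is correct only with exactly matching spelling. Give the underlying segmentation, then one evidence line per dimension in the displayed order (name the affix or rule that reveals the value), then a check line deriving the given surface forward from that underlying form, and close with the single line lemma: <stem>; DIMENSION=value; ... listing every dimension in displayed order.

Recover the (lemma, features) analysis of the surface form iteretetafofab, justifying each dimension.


underlying: it-rotta-fo-fab
TOR=ak - signalled by the affix -fab
RANK=ib - signalled by the affix it-
POLE=ra - signalled by the affix -fo
check: itrottafofab -> itrettafofab -> iteretetafofab
lemma: rotta; TOR=ak; RANK=ib; POLE=ra
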